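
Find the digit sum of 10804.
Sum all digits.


1 + 0 + 8 + 0 + 4 = 13


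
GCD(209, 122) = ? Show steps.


209 = 1 * 122 + 87
122 = 1 * 87 + 35
87 = 2 * 35 + 17
35 = 2 * 17 + 1
17 = 17 * 1 + 0
GCD = 1


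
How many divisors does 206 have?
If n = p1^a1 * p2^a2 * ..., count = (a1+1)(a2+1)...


206 = 2^1 × 103^1
d(206) = (1+1) × (1+1) = 4

4 divisors


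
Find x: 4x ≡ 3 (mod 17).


GCD(4, 17) = 1, unique solution
a^(-1) mod 17 = 13
x = 13 * 3 mod 17 = 5

x ≡ 5 (mod 17)


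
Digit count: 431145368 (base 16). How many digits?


431145368 in base 16 = 19B2C198
Number of digits = 8

8 digits (base 16)


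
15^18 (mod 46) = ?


15^1 mod 46 = 15
15^2 mod 46 = 41
15^3 mod 46 = 17
15^4 mod 46 = 25
15^5 mod 46 = 7
15^6 mod 46 = 13
15^7 mod 46 = 11
15^8 mod 46 = 27
15^9 mod 46 = 37
15^10 mod 46 = 3
15^11 mod 46 = 45
15^12 mod 46 = 31
15^13 mod 46 = 5
15^14 mod 46 = 29
15^15 mod 46 = 21
15^16 mod 46 = 39
15^17 mod 46 = 33
15^18 mod 46 = 35


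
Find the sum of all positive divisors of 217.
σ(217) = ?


Divisors of 217: 1, 7, 31, 217
Sum = 1 + 7 + 31 + 217 = 256

σ(217) = 256


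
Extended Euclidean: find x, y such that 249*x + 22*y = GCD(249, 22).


Tabular extended Euclidean (each row: r = 249*s + 22*t):
r=249, s=1, t=0
r=22, s=0, t=1
q=11: r=7, s=1, t=-11   [249*(1) + 22*(-11) = 7]
q=3: r=1, s=-3, t=34   [249*(-3) + 22*(34) = 1]
q=7: r=0, s=22, t=-249   [249*(22) + 22*(-249) = 0]
GCD = 1; from the row with r=1: x=-3, y=34
Check: 249*(-3) + 22*(34) = -747 + 748 = 1

GCD = 1, x = -3, y = 34


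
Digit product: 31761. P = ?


3 × 1 × 7 × 6 × 1 = 126


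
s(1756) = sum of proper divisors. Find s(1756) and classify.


Proper divisors: 1, 2, 4, 439, 878
Sum = 1 + 2 + 4 + 439 + 878 = 1324
1324 < 1756 → deficient

s(1756) = 1324 (deficient)


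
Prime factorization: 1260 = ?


1260 / 2 = 630
630 / 2 = 315
315 / 3 = 105
105 / 3 = 35
35 / 5 = 7
7 / 7 = 1
1260 = 2^2 × 3^2 × 5 × 7


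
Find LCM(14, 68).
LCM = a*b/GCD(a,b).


GCD(14, 68) = 2
LCM = 14*68/2 = 952/2 = 476

LCM = 476


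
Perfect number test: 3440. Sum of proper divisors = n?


Proper divisors of 3440: 1, 2, 4, 5, 8, 10, 16, 20, 40, 43, 80, 86, 172, 215, 344, 430, 688, 860, 1720
Sum = 1 + 2 + 4 + 5 + 8 + 10 + 16 + 20 + 40 + 43 + 80 + 86 + 172 + 215 + 344 + 430 + 688 + 860 + 1720 = 4744

No, 3440 is not perfect (4744 ≠ 3440)


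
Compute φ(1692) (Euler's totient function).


1692 = 2^2 × 3^2 × 47
Prime factors: 2, 3, 47
φ(1692) = 1692 × (1-1/2) × (1-1/3) × (1-1/47)
= 1692 × 1/2 × 2/3 × 46/47 = 552

φ(1692) = 552


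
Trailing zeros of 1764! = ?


floor(1764/5) = 352
floor(1764/25) = 70
floor(1764/125) = 14
floor(1764/625) = 2
Total = 438

438 trailing zeros


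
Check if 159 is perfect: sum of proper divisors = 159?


Proper divisors of 159: 1, 3, 53
Sum = 1 + 3 + 53 = 57

No, 159 is not perfect (57 ≠ 159)


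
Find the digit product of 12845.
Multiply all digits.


1 × 2 × 8 × 4 × 5 = 320


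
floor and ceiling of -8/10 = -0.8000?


-8/10 = -0.8000
floor = -1
ceil = 0

floor = -1, ceil = 0


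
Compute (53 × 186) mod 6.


53 × 186 = 9858
9858 mod 6 = 0


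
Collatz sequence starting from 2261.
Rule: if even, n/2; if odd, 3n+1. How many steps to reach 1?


2261 → 6784 → 3392 → 1696 → 848 → 424 → 212 → 106 → 53 → 160 → 80 → 40 → 20 → 10 → 5 → 16 → 8 → 4 → 2 → 1
Total steps = 19

19 steps


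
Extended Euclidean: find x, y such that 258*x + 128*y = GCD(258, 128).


Tabular extended Euclidean (each row: r = 258*s + 128*t):
r=258, s=1, t=0
r=128, s=0, t=1
q=2: r=2, s=1, t=-2   [258*(1) + 128*(-2) = 2]
q=64: r=0, s=-64, t=129   [258*(-64) + 128*(129) = 0]
GCD = 2; from the row with r=2: x=1, y=-2
Check: 258*(1) + 128*(-2) = 258 - 256 = 2

GCD = 2, x = 1, y = -2


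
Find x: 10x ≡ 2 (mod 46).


GCD(10, 46) = 2 divides 2
Divide: 5x ≡ 1 (mod 23)
x ≡ 14 (mod 23)


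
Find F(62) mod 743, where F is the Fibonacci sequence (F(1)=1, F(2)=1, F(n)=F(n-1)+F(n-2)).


F(k) mod 743 for k=1..62:
1, 1, 2, 3, 5, 8, 13, 21, 34, 55, 89, 144, 233, 377, 610, 244, 111, 355, 466, 78, 544, 622, 423, 302, 725, 284, 266, 550, 73, 623, 696, 576, 529, 362, 148, 510, 658, 425, 340, 22, 362, 384, 3, 387, 390, 34, 424, 458, 139, 597, 736, 590, 583, 430, 270, 700, 227, 184, 411, 595, 263, 115
F(62) mod 743 = 115


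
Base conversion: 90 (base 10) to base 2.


90 (base 10) = 90 (decimal)
90 (decimal) = 1011010 (base 2)


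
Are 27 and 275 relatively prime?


Euclidean algorithm:
275 = 10 * 27 + 5
27 = 5 * 5 + 2
5 = 2 * 2 + 1
2 = 2 * 1 + 0
GCD(27, 275) = 1

Yes, coprime (GCD = 1)


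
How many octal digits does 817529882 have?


817529882 in base 8 = 6056502032
Number of digits = 10

10 digits (base 8)


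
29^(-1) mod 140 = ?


Use the extended Euclidean algorithm on (140, 29); each row r = 140*s + 29*t:
r=140, s=1, t=0
r=29, s=0, t=1
q=4: r=24, s=1, t=-4   [140*(1) + 29*(-4) = 24]
q=1: r=5, s=-1, t=5   [140*(-1) + 29*(5) = 5]
q=4: r=4, s=5, t=-24   [140*(5) + 29*(-24) = 4]
q=1: r=1, s=-6, t=29   [140*(-6) + 29*(29) = 1]
q=4: r=0, s=29, t=-140   [140*(29) + 29*(-140) = 0]
GCD = 1 with t = 29, so 29*(29) ≡ 1 (mod 140)
Inverse = 29 mod 140 = 29
Check: 29 * 29 = 841 ≡ 1 (mod 140)

29^(-1) ≡ 29 (mod 140)


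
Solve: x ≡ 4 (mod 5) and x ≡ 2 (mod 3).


M = 5*3 = 15
M1 = M/5 = 3, M2 = M/3 = 5
M1^(-1) mod 5 = 2, M2^(-1) mod 3 = 2
x = 4*3*2 + 2*5*2 = 44
44 mod 15 = 14
Check: 14 mod 5 = 4 ✓, 14 mod 3 = 2 ✓

x ≡ 14 (mod 15)


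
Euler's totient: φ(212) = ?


212 = 2^2 × 53
Prime factors: 2, 53
φ(212) = 212 × (1-1/2) × (1-1/53)
= 212 × 1/2 × 52/53 = 104

φ(212) = 104


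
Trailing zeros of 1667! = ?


floor(1667/5) = 333
floor(1667/25) = 66
floor(1667/125) = 13
floor(1667/625) = 2
Total = 414

414 trailing zeros


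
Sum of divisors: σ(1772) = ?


Divisors of 1772: 1, 2, 4, 443, 886, 1772
Sum = 1 + 2 + 4 + 443 + 886 + 1772 = 3108

σ(1772) = 3108


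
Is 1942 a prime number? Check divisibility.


1942 / 2 = 971 (exact division)
1942 is NOT prime.

No, 1942 is not prime


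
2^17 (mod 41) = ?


2^1 mod 41 = 2
2^2 mod 41 = 4
2^3 mod 41 = 8
2^4 mod 41 = 16
2^5 mod 41 = 32
2^6 mod 41 = 23
2^7 mod 41 = 5
2^8 mod 41 = 10
2^9 mod 41 = 20
2^10 mod 41 = 40
2^11 mod 41 = 39
2^12 mod 41 = 37
2^13 mod 41 = 33
2^14 mod 41 = 25
2^15 mod 41 = 9
2^16 mod 41 = 18
2^17 mod 41 = 36


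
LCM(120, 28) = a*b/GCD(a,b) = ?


GCD(120, 28) = 4
LCM = 120*28/4 = 3360/4 = 840

LCM = 840


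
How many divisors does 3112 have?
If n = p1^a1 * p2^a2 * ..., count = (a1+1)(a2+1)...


3112 = 2^3 × 389^1
d(3112) = (3+1) × (1+1) = 8

8 divisors


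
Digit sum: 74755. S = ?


7 + 4 + 7 + 5 + 5 = 28


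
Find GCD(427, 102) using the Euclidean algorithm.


427 = 4 * 102 + 19
102 = 5 * 19 + 7
19 = 2 * 7 + 5
7 = 1 * 5 + 2
5 = 2 * 2 + 1
2 = 2 * 1 + 0
GCD = 1


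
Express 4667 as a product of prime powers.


4667 / 13 = 359
359 / 359 = 1
4667 = 13 × 359


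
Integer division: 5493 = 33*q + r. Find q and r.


5493 = 33 * 166 + 15
Check: 5478 + 15 = 5493

q = 166, r = 15


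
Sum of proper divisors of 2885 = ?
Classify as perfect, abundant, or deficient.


Proper divisors: 1, 5, 577
Sum = 1 + 5 + 577 = 583
583 < 2885 → deficient

s(2885) = 583 (deficient)


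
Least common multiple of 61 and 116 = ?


GCD(61, 116) = 1
LCM = 61*116/1 = 7076/1 = 7076

LCM = 7076


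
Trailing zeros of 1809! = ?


floor(1809/5) = 361
floor(1809/25) = 72
floor(1809/125) = 14
floor(1809/625) = 2
Total = 449

449 trailing zeros


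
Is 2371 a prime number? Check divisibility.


Check divisors up to sqrt(2371) = 48.6929
No divisors found.
2371 is prime.

Yes, 2371 is prime


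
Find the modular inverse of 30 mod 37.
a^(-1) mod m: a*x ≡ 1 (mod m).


Use the extended Euclidean algorithm on (37, 30); each row r = 37*s + 30*t:
r=37, s=1, t=0
r=30, s=0, t=1
q=1: r=7, s=1, t=-1   [37*(1) + 30*(-1) = 7]
q=4: r=2, s=-4, t=5   [37*(-4) + 30*(5) = 2]
q=3: r=1, s=13, t=-16   [37*(13) + 30*(-16) = 1]
q=2: r=0, s=-30, t=37   [37*(-30) + 30*(37) = 0]
GCD = 1 with t = -16, so 30*(-16) ≡ 1 (mod 37)
Inverse = -16 mod 37 = 21
Check: 30 * 21 = 630 ≡ 1 (mod 37)

30^(-1) ≡ 21 (mod 37)


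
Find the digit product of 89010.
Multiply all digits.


8 × 9 × 0 × 1 × 0 = 0


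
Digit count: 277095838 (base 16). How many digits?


277095838 in base 16 = 1084259E
Number of digits = 8

8 digits (base 16)


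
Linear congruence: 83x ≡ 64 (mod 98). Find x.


GCD(83, 98) = 1, unique solution
a^(-1) mod 98 = 13
x = 13 * 64 mod 98 = 48

x ≡ 48 (mod 98)


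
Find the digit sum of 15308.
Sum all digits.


1 + 5 + 3 + 0 + 8 = 17


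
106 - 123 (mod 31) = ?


106 - 123 = -17
-17 mod 31 = 14


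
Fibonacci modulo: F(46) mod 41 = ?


F(k) mod 41 for k=1..46:
1, 1, 2, 3, 5, 8, 13, 21, 34, 14, 7, 21, 28, 8, 36, 3, 39, 1, 40, 0, 40, 40, 39, 38, 36, 33, 28, 20, 7, 27, 34, 20, 13, 33, 5, 38, 2, 40, 1, 0, 1, 1, 2, 3, 5, 8
F(46) mod 41 = 8


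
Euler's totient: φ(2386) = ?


2386 = 2 × 1193
Prime factors: 2, 1193
φ(2386) = 2386 × (1-1/2) × (1-1/1193)
= 2386 × 1/2 × 1192/1193 = 1192

φ(2386) = 1192


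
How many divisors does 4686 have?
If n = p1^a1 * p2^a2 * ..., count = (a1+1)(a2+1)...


4686 = 2^1 × 3^1 × 11^1 × 71^1
d(4686) = (1+1) × (1+1) × (1+1) × (1+1) = 16

16 divisors


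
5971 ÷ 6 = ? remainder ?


5971 = 6 * 995 + 1
Check: 5970 + 1 = 5971

q = 995, r = 1


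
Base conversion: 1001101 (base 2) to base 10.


1001101 (base 2) = 77 (decimal)
77 (decimal) = 77 (base 10)


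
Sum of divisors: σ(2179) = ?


Divisors of 2179: 1, 2179
Sum = 1 + 2179 = 2180

σ(2179) = 2180


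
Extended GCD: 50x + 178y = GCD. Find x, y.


Tabular extended Euclidean (each row: r = 50*s + 178*t):
r=50, s=1, t=0
r=178, s=0, t=1
q=0: r=50, s=1, t=0   [50*(1) + 178*(0) = 50]
q=3: r=28, s=-3, t=1   [50*(-3) + 178*(1) = 28]
q=1: r=22, s=4, t=-1   [50*(4) + 178*(-1) = 22]
q=1: r=6, s=-7, t=2   [50*(-7) + 178*(2) = 6]
q=3: r=4, s=25, t=-7   [50*(25) + 178*(-7) = 4]
q=1: r=2, s=-32, t=9   [50*(-32) + 178*(9) = 2]
q=2: r=0, s=89, t=-25   [50*(89) + 178*(-25) = 0]
GCD = 2; from the row with r=2: x=-32, y=9
Check: 50*(-32) + 178*(9) = -1600 + 1602 = 2

GCD = 2, x = -32, y = 9


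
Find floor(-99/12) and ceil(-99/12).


-99/12 = -8.2500
floor = -9
ceil = -8

floor = -9, ceil = -8


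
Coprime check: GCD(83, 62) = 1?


Euclidean algorithm:
83 = 1 * 62 + 21
62 = 2 * 21 + 20
21 = 1 * 20 + 1
20 = 20 * 1 + 0
GCD(83, 62) = 1

Yes, coprime (GCD = 1)


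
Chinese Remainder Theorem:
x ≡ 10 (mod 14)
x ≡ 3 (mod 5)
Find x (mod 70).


M = 14*5 = 70
M1 = M/14 = 5, M2 = M/5 = 14
M1^(-1) mod 14 = 3, M2^(-1) mod 5 = 4
x = 10*5*3 + 3*14*4 = 318
318 mod 70 = 38
Check: 38 mod 14 = 10 ✓, 38 mod 5 = 3 ✓

x ≡ 38 (mod 70)


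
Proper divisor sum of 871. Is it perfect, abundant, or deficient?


Proper divisors: 1, 13, 67
Sum = 1 + 13 + 67 = 81
81 < 871 → deficient

s(871) = 81 (deficient)


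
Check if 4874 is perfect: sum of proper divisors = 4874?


Proper divisors of 4874: 1, 2, 2437
Sum = 1 + 2 + 2437 = 2440

No, 4874 is not perfect (2440 ≠ 4874)


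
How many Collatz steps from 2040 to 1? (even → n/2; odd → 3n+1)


2040 → 1020 → 510 → 255 → 766 → 383 → 1150 → 575 → 1726 → 863 → 2590 → 1295 → 3886 → 1943 → 5830 → 2915 → 8746 → 4373 → 13120 → 6560 → 3280 → 1640 → 820 → 410 → 205 → 616 → 308 → 154 → 77 → 232 → 116 → 58 → 29 → 88 → 44 → 22 → 11 → 34 → 17 → 52 → 26 → 13 → 40 → 20 → 10 → 5 → 16 → 8 → 4 → 2 → 1
Total steps = 50

50 steps


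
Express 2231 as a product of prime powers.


2231 / 23 = 97
97 / 97 = 1
2231 = 23 × 97


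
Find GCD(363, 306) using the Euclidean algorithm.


363 = 1 * 306 + 57
306 = 5 * 57 + 21
57 = 2 * 21 + 15
21 = 1 * 15 + 6
15 = 2 * 6 + 3
6 = 2 * 3 + 0
GCD = 3


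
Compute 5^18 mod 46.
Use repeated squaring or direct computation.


5^1 mod 46 = 5
5^2 mod 46 = 25
5^3 mod 46 = 33
5^4 mod 46 = 27
5^5 mod 46 = 43
5^6 mod 46 = 31
5^7 mod 46 = 17
5^8 mod 46 = 39
5^9 mod 46 = 11
5^10 mod 46 = 9
5^11 mod 46 = 45
5^12 mod 46 = 41
5^13 mod 46 = 21
5^14 mod 46 = 13
5^15 mod 46 = 19
5^16 mod 46 = 3
5^17 mod 46 = 15
5^18 mod 46 = 29


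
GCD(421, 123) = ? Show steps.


421 = 3 * 123 + 52
123 = 2 * 52 + 19
52 = 2 * 19 + 14
19 = 1 * 14 + 5
14 = 2 * 5 + 4
5 = 1 * 4 + 1
4 = 4 * 1 + 0
GCD = 1


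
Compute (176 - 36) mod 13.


176 - 36 = 140
140 mod 13 = 10


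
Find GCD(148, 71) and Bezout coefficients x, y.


Tabular extended Euclidean (each row: r = 148*s + 71*t):
r=148, s=1, t=0
r=71, s=0, t=1
q=2: r=6, s=1, t=-2   [148*(1) + 71*(-2) = 6]
q=11: r=5, s=-11, t=23   [148*(-11) + 71*(23) = 5]
q=1: r=1, s=12, t=-25   [148*(12) + 71*(-25) = 1]
q=5: r=0, s=-71, t=148   [148*(-71) + 71*(148) = 0]
GCD = 1; from the row with r=1: x=12, y=-25
Check: 148*(12) + 71*(-25) = 1776 - 1775 = 1

GCD = 1, x = 12, y = -25


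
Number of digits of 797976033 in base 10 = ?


797976033 has 9 digits in base 10
floor(log10(797976033)) + 1 = floor(8.9020) + 1 = 9

9 digits (base 10)


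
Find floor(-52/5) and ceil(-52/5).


-52/5 = -10.4000
floor = -11
ceil = -10

floor = -11, ceil = -10


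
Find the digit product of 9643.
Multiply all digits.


9 × 6 × 4 × 3 = 648


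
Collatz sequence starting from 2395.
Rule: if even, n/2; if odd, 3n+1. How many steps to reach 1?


2395 → 7186 → 3593 → 10780 → 5390 → 2695 → 8086 → 4043 → 12130 → 6065 → 18196 → 9098 → 4549 → 13648 → 6824 → 3412 → 1706 → 853 → 2560 → 1280 → 640 → 320 → 160 → 80 → 40 → 20 → 10 → 5 → 16 → 8 → 4 → 2 → 1
Total steps = 32

32 steps


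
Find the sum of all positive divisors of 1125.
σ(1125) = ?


Divisors of 1125: 1, 3, 5, 9, 15, 25, 45, 75, 125, 225, 375, 1125
Sum = 1 + 3 + 5 + 9 + 15 + 25 + 45 + 75 + 125 + 225 + 375 + 1125 = 2028

σ(1125) = 2028


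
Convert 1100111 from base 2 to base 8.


1100111 (base 2) = 103 (decimal)
103 (decimal) = 147 (base 8)


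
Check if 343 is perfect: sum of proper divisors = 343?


Proper divisors of 343: 1, 7, 49
Sum = 1 + 7 + 49 = 57

No, 343 is not perfect (57 ≠ 343)


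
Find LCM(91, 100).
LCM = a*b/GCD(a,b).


GCD(91, 100) = 1
LCM = 91*100/1 = 9100/1 = 9100

LCM = 9100


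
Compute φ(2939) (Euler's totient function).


2939 = 2939
Prime factors: 2939
φ(2939) = 2939 × (1-1/2939)
= 2939 × 2938/2939 = 2938

φ(2939) = 2938


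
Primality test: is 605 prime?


605 / 5 = 121 (exact division)
605 is NOT prime.

No, 605 is not prime


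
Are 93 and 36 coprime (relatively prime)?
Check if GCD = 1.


Euclidean algorithm:
93 = 2 * 36 + 21
36 = 1 * 21 + 15
21 = 1 * 15 + 6
15 = 2 * 6 + 3
6 = 2 * 3 + 0
GCD(93, 36) = 3

No, not coprime (GCD = 3)


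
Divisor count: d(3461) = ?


3461 = 3461^1
d(3461) = (1+1) = 2

2 divisors


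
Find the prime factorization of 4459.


4459 / 7 = 637
637 / 7 = 91
91 / 7 = 13
13 / 13 = 1
4459 = 7^3 × 13


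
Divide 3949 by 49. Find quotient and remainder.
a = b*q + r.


3949 = 49 * 80 + 29
Check: 3920 + 29 = 3949

q = 80, r = 29


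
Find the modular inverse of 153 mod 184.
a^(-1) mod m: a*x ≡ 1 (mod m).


Use the extended Euclidean algorithm on (184, 153); each row r = 184*s + 153*t:
r=184, s=1, t=0
r=153, s=0, t=1
q=1: r=31, s=1, t=-1   [184*(1) + 153*(-1) = 31]
q=4: r=29, s=-4, t=5   [184*(-4) + 153*(5) = 29]
q=1: r=2, s=5, t=-6   [184*(5) + 153*(-6) = 2]
q=14: r=1, s=-74, t=89   [184*(-74) + 153*(89) = 1]
q=2: r=0, s=153, t=-184   [184*(153) + 153*(-184) = 0]
GCD = 1 with t = 89, so 153*(89) ≡ 1 (mod 184)
Inverse = 89 mod 184 = 89
Check: 153 * 89 = 13617 ≡ 1 (mod 184)

153^(-1) ≡ 89 (mod 184)


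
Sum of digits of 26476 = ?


2 + 6 + 4 + 7 + 6 = 25


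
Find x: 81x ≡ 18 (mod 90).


GCD(81, 90) = 9 divides 18
Divide: 9x ≡ 2 (mod 10)
x ≡ 8 (mod 10)


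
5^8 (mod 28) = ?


5^1 mod 28 = 5
5^2 mod 28 = 25
5^3 mod 28 = 13
5^4 mod 28 = 9
5^5 mod 28 = 17
5^6 mod 28 = 1
5^7 mod 28 = 5
5^8 mod 28 = 25


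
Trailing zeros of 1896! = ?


floor(1896/5) = 379
floor(1896/25) = 75
floor(1896/125) = 15
floor(1896/625) = 3
Total = 472

472 trailing zeros


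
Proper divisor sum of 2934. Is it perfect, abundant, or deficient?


Proper divisors: 1, 2, 3, 6, 9, 18, 163, 326, 489, 978, 1467
Sum = 1 + 2 + 3 + 6 + 9 + 18 + 163 + 326 + 489 + 978 + 1467 = 3462
3462 > 2934 → abundant

s(2934) = 3462 (abundant)


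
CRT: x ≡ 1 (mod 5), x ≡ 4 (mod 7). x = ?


M = 5*7 = 35
M1 = M/5 = 7, M2 = M/7 = 5
M1^(-1) mod 5 = 3, M2^(-1) mod 7 = 3
x = 1*7*3 + 4*5*3 = 81
81 mod 35 = 11
Check: 11 mod 5 = 1 ✓, 11 mod 7 = 4 ✓

x ≡ 11 (mod 35)


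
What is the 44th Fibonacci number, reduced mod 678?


F(k) mod 678 for k=1..44:
1, 1, 2, 3, 5, 8, 13, 21, 34, 55, 89, 144, 233, 377, 610, 309, 241, 550, 113, 663, 98, 83, 181, 264, 445, 31, 476, 507, 305, 134, 439, 573, 334, 229, 563, 114, 677, 113, 112, 225, 337, 562, 221, 105
F(44) mod 678 = 105


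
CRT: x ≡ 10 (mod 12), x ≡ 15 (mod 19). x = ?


M = 12*19 = 228
M1 = M/12 = 19, M2 = M/19 = 12
M1^(-1) mod 12 = 7, M2^(-1) mod 19 = 8
x = 10*19*7 + 15*12*8 = 2770
2770 mod 228 = 34
Check: 34 mod 12 = 10 ✓, 34 mod 19 = 15 ✓

x ≡ 34 (mod 228)


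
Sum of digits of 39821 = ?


3 + 9 + 8 + 2 + 1 = 23


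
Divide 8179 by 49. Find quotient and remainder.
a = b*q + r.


8179 = 49 * 166 + 45
Check: 8134 + 45 = 8179

q = 166, r = 45


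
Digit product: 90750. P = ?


9 × 0 × 7 × 5 × 0 = 0


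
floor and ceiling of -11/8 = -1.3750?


-11/8 = -1.3750
floor = -2
ceil = -1

floor = -2, ceil = -1


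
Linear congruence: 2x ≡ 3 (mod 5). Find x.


GCD(2, 5) = 1, unique solution
a^(-1) mod 5 = 3
x = 3 * 3 mod 5 = 4

x ≡ 4 (mod 5)


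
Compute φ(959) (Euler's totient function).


959 = 7 × 137
Prime factors: 7, 137
φ(959) = 959 × (1-1/7) × (1-1/137)
= 959 × 6/7 × 136/137 = 816

φ(959) = 816


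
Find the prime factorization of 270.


270 / 2 = 135
135 / 3 = 45
45 / 3 = 15
15 / 3 = 5
5 / 5 = 1
270 = 2 × 3^3 × 5


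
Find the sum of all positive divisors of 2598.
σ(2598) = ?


Divisors of 2598: 1, 2, 3, 6, 433, 866, 1299, 2598
Sum = 1 + 2 + 3 + 6 + 433 + 866 + 1299 + 2598 = 5208

σ(2598) = 5208


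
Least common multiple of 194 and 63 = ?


GCD(194, 63) = 1
LCM = 194*63/1 = 12222/1 = 12222

LCM = 12222


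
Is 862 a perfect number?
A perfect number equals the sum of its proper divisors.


Proper divisors of 862: 1, 2, 431
Sum = 1 + 2 + 431 = 434

No, 862 is not perfect (434 ≠ 862)


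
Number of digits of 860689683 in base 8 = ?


860689683 in base 8 = 6323212423
Number of digits = 10

10 digits (base 8)


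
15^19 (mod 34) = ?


15^1 mod 34 = 15
15^2 mod 34 = 21
15^3 mod 34 = 9
15^4 mod 34 = 33
15^5 mod 34 = 19
15^6 mod 34 = 13
15^7 mod 34 = 25
15^8 mod 34 = 1
15^9 mod 34 = 15
15^10 mod 34 = 21
15^11 mod 34 = 9
15^12 mod 34 = 33
15^13 mod 34 = 19
15^14 mod 34 = 13
15^15 mod 34 = 25
15^16 mod 34 = 1
15^17 mod 34 = 15
15^18 mod 34 = 21
15^19 mod 34 = 9


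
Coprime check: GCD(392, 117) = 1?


Euclidean algorithm:
392 = 3 * 117 + 41
117 = 2 * 41 + 35
41 = 1 * 35 + 6
35 = 5 * 6 + 5
6 = 1 * 5 + 1
5 = 5 * 1 + 0
GCD(392, 117) = 1

Yes, coprime (GCD = 1)


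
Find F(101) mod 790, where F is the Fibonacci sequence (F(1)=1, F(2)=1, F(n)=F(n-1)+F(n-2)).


F(k) mod 790 for k=1..101:
1, 1, 2, 3, 5, 8, 13, 21, 34, 55, 89, 144, 233, 377, 610, 197, 17, 214, 231, 445, 676, 331, 217, 548, 765, 523, 498, 231, 729, 170, 109, 279, 388, 667, 265, 142, 407, 549, 166, 715, 91, 16, 107, 123, 230, 353, 583, 146, 729, 85, 24, 109, 133, 242, 375, 617, 202, 29, 231, 260, 491, 751, 452, 413, 75, 488, 563, 261, 34, 295, 329, 624, 163, 787, 160, 157, 317, 474, 1, 475, 476, 161, 637, 8, 645, 653, 508, 371, 89, 460, 549, 219, 768, 197, 175, 372, 547, 129, 676, 15, 691
F(101) mod 790 = 691


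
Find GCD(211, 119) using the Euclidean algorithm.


211 = 1 * 119 + 92
119 = 1 * 92 + 27
92 = 3 * 27 + 11
27 = 2 * 11 + 5
11 = 2 * 5 + 1
5 = 5 * 1 + 0
GCD = 1


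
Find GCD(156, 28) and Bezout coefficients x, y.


Tabular extended Euclidean (each row: r = 156*s + 28*t):
r=156, s=1, t=0
r=28, s=0, t=1
q=5: r=16, s=1, t=-5   [156*(1) + 28*(-5) = 16]
q=1: r=12, s=-1, t=6   [156*(-1) + 28*(6) = 12]
q=1: r=4, s=2, t=-11   [156*(2) + 28*(-11) = 4]
q=3: r=0, s=-7, t=39   [156*(-7) + 28*(39) = 0]
GCD = 4; from the row with r=4: x=2, y=-11
Check: 156*(2) + 28*(-11) = 312 - 308 = 4

GCD = 4, x = 2, y = -11


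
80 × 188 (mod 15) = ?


80 × 188 = 15040
15040 mod 15 = 10


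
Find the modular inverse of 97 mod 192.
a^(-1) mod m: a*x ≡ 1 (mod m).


Use the extended Euclidean algorithm on (192, 97); each row r = 192*s + 97*t:
r=192, s=1, t=0
r=97, s=0, t=1
q=1: r=95, s=1, t=-1   [192*(1) + 97*(-1) = 95]
q=1: r=2, s=-1, t=2   [192*(-1) + 97*(2) = 2]
q=47: r=1, s=48, t=-95   [192*(48) + 97*(-95) = 1]
q=2: r=0, s=-97, t=192   [192*(-97) + 97*(192) = 0]
GCD = 1 with t = -95, so 97*(-95) ≡ 1 (mod 192)
Inverse = -95 mod 192 = 97
Check: 97 * 97 = 9409 ≡ 1 (mod 192)

97^(-1) ≡ 97 (mod 192)


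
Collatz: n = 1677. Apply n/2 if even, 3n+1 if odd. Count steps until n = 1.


1677 → 5032 → 2516 → 1258 → 629 → 1888 → 944 → 472 → 236 → 118 → 59 → 178 → 89 → 268 → 134 → 67 → 202 → 101 → 304 → 152 → 76 → 38 → 19 → 58 → 29 → 88 → 44 → 22 → 11 → 34 → 17 → 52 → 26 → 13 → 40 → 20 → 10 → 5 → 16 → 8 → 4 → 2 → 1
Total steps = 42

42 steps


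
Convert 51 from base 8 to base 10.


51 (base 8) = 41 (decimal)
41 (decimal) = 41 (base 10)


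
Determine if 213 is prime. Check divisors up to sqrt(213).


213 / 3 = 71 (exact division)
213 is NOT prime.

No, 213 is not prime


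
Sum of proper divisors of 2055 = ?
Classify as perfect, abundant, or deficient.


Proper divisors: 1, 3, 5, 15, 137, 411, 685
Sum = 1 + 3 + 5 + 15 + 137 + 411 + 685 = 1257
1257 < 2055 → deficient

s(2055) = 1257 (deficient)


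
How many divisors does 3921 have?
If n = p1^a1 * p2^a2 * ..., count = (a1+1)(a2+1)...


3921 = 3^1 × 1307^1
d(3921) = (1+1) × (1+1) = 4

4 divisors


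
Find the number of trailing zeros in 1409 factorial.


floor(1409/5) = 281
floor(1409/25) = 56
floor(1409/125) = 11
floor(1409/625) = 2
Total = 350

350 trailing zeros


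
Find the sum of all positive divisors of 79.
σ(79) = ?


Divisors of 79: 1, 79
Sum = 1 + 79 = 80

σ(79) = 80


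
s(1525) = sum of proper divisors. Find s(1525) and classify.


Proper divisors: 1, 5, 25, 61, 305
Sum = 1 + 5 + 25 + 61 + 305 = 397
397 < 1525 → deficient

s(1525) = 397 (deficient)


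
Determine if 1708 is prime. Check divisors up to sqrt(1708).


1708 / 2 = 854 (exact division)
1708 is NOT prime.

No, 1708 is not prime


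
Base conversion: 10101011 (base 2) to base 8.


10101011 (base 2) = 171 (decimal)
171 (decimal) = 253 (base 8)


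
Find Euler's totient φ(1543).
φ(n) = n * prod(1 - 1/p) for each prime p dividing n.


1543 = 1543
Prime factors: 1543
φ(1543) = 1543 × (1-1/1543)
= 1543 × 1542/1543 = 1542

φ(1543) = 1542


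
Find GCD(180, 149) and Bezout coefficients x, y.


Tabular extended Euclidean (each row: r = 180*s + 149*t):
r=180, s=1, t=0
r=149, s=0, t=1
q=1: r=31, s=1, t=-1   [180*(1) + 149*(-1) = 31]
q=4: r=25, s=-4, t=5   [180*(-4) + 149*(5) = 25]
q=1: r=6, s=5, t=-6   [180*(5) + 149*(-6) = 6]
q=4: r=1, s=-24, t=29   [180*(-24) + 149*(29) = 1]
q=6: r=0, s=149, t=-180   [180*(149) + 149*(-180) = 0]
GCD = 1; from the row with r=1: x=-24, y=29
Check: 180*(-24) + 149*(29) = -4320 + 4321 = 1

GCD = 1, x = -24, y = 29


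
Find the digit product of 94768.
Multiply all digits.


9 × 4 × 7 × 6 × 8 = 12096


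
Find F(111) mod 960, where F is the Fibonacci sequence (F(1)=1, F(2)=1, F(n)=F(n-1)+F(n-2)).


F(k) mod 960 for k=1..111:
1, 1, 2, 3, 5, 8, 13, 21, 34, 55, 89, 144, 233, 377, 610, 27, 637, 664, 341, 45, 386, 431, 817, 288, 145, 433, 578, 51, 629, 680, 349, 69, 418, 487, 905, 432, 377, 809, 226, 75, 301, 376, 677, 93, 770, 863, 673, 576, 289, 865, 194, 99, 293, 392, 685, 117, 802, 919, 761, 720, 521, 281, 802, 123, 925, 88, 53, 141, 194, 335, 529, 864, 433, 337, 770, 147, 917, 104, 61, 165, 226, 391, 617, 48, 665, 713, 418, 171, 589, 760, 389, 189, 578, 767, 385, 192, 577, 769, 386, 195, 581, 776, 397, 213, 610, 823, 473, 336, 809, 185, 34
F(111) mod 960 = 34


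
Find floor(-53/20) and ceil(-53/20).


-53/20 = -2.6500
floor = -3
ceil = -2

floor = -3, ceil = -2


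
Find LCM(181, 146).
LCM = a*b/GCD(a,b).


GCD(181, 146) = 1
LCM = 181*146/1 = 26426/1 = 26426

LCM = 26426


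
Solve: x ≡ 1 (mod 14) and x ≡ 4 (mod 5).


M = 14*5 = 70
M1 = M/14 = 5, M2 = M/5 = 14
M1^(-1) mod 14 = 3, M2^(-1) mod 5 = 4
x = 1*5*3 + 4*14*4 = 239
239 mod 70 = 29
Check: 29 mod 14 = 1 ✓, 29 mod 5 = 4 ✓

x ≡ 29 (mod 70)


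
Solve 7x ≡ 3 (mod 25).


GCD(7, 25) = 1, unique solution
a^(-1) mod 25 = 18
x = 18 * 3 mod 25 = 4

x ≡ 4 (mod 25)


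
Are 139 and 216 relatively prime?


Euclidean algorithm:
216 = 1 * 139 + 77
139 = 1 * 77 + 62
77 = 1 * 62 + 15
62 = 4 * 15 + 2
15 = 7 * 2 + 1
2 = 2 * 1 + 0
GCD(139, 216) = 1

Yes, coprime (GCD = 1)


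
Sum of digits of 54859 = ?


5 + 4 + 8 + 5 + 9 = 31


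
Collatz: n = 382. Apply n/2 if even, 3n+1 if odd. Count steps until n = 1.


382 → 191 → 574 → 287 → 862 → 431 → 1294 → 647 → 1942 → 971 → 2914 → 1457 → 4372 → 2186 → 1093 → 3280 → 1640 → 820 → 410 → 205 → 616 → 308 → 154 → 77 → 232 → 116 → 58 → 29 → 88 → 44 → 22 → 11 → 34 → 17 → 52 → 26 → 13 → 40 → 20 → 10 → 5 → 16 → 8 → 4 → 2 → 1
Total steps = 45

45 steps


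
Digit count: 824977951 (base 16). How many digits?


824977951 in base 16 = 312C2A1F
Number of digits = 8

8 digits (base 16)


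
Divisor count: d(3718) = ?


3718 = 2^1 × 11^1 × 13^2
d(3718) = (1+1) × (1+1) × (2+1) = 12

12 divisors


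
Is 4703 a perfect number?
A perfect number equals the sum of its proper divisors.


Proper divisors of 4703: 1
Sum = 1 = 1

No, 4703 is not perfect (1 ≠ 4703)


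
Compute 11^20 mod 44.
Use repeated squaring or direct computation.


11^1 mod 44 = 11
11^2 mod 44 = 33
11^3 mod 44 = 11
11^4 mod 44 = 33
11^5 mod 44 = 11
11^6 mod 44 = 33
11^7 mod 44 = 11
11^8 mod 44 = 33
11^9 mod 44 = 11
11^10 mod 44 = 33
11^11 mod 44 = 11
11^12 mod 44 = 33
11^13 mod 44 = 11
11^14 mod 44 = 33
11^15 mod 44 = 11
11^16 mod 44 = 33
11^17 mod 44 = 11
11^18 mod 44 = 33
11^19 mod 44 = 11
11^20 mod 44 = 33


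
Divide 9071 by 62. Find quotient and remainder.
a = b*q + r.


9071 = 62 * 146 + 19
Check: 9052 + 19 = 9071

q = 146, r = 19


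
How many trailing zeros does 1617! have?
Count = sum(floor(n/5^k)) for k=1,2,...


floor(1617/5) = 323
floor(1617/25) = 64
floor(1617/125) = 12
floor(1617/625) = 2
Total = 401

401 trailing zeros


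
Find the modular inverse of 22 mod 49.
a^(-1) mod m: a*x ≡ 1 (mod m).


Use the extended Euclidean algorithm on (49, 22); each row r = 49*s + 22*t:
r=49, s=1, t=0
r=22, s=0, t=1
q=2: r=5, s=1, t=-2   [49*(1) + 22*(-2) = 5]
q=4: r=2, s=-4, t=9   [49*(-4) + 22*(9) = 2]
q=2: r=1, s=9, t=-20   [49*(9) + 22*(-20) = 1]
q=2: r=0, s=-22, t=49   [49*(-22) + 22*(49) = 0]
GCD = 1 with t = -20, so 22*(-20) ≡ 1 (mod 49)
Inverse = -20 mod 49 = 29
Check: 22 * 29 = 638 ≡ 1 (mod 49)

22^(-1) ≡ 29 (mod 49)


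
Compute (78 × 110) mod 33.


78 × 110 = 8580
8580 mod 33 = 0


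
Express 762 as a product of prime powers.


762 / 2 = 381
381 / 3 = 127
127 / 127 = 1
762 = 2 × 3 × 127


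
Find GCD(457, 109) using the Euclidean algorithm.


457 = 4 * 109 + 21
109 = 5 * 21 + 4
21 = 5 * 4 + 1
4 = 4 * 1 + 0
GCD = 1


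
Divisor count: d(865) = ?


865 = 5^1 × 173^1
d(865) = (1+1) × (1+1) = 4

4 divisors


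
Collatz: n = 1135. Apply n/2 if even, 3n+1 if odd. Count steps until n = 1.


1135 → 3406 → 1703 → 5110 → 2555 → 7666 → 3833 → 11500 → 5750 → 2875 → 8626 → 4313 → 12940 → 6470 → 3235 → 9706 → 4853 → 14560 → 7280 → 3640 → 1820 → 910 → 455 → 1366 → 683 → 2050 → 1025 → 3076 → 1538 → 769 → 2308 → 1154 → 577 → 1732 → 866 → 433 → 1300 → 650 → 325 → 976 → 488 → 244 → 122 → 61 → 184 → 92 → 46 → 23 → 70 → 35 → 106 → 53 → 160 → 80 → 40 → 20 → 10 → 5 → 16 → 8 → 4 → 2 → 1
Total steps = 62

62 steps


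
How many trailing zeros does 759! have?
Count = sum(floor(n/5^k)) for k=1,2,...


floor(759/5) = 151
floor(759/25) = 30
floor(759/125) = 6
floor(759/625) = 1
Total = 188

188 trailing zeros


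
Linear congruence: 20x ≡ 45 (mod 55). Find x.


GCD(20, 55) = 5 divides 45
Divide: 4x ≡ 9 (mod 11)
x ≡ 5 (mod 11)


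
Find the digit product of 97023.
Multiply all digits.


9 × 7 × 0 × 2 × 3 = 0


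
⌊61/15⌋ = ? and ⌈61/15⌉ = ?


61/15 = 4.0667
floor = 4
ceil = 5

floor = 4, ceil = 5


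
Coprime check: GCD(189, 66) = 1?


Euclidean algorithm:
189 = 2 * 66 + 57
66 = 1 * 57 + 9
57 = 6 * 9 + 3
9 = 3 * 3 + 0
GCD(189, 66) = 3

No, not coprime (GCD = 3)


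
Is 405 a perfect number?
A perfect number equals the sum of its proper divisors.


Proper divisors of 405: 1, 3, 5, 9, 15, 27, 45, 81, 135
Sum = 1 + 3 + 5 + 9 + 15 + 27 + 45 + 81 + 135 = 321

No, 405 is not perfect (321 ≠ 405)


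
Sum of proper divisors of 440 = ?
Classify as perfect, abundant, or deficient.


Proper divisors: 1, 2, 4, 5, 8, 10, 11, 20, 22, 40, 44, 55, 88, 110, 220
Sum = 1 + 2 + 4 + 5 + 8 + 10 + 11 + 20 + 22 + 40 + 44 + 55 + 88 + 110 + 220 = 640
640 > 440 → abundant

s(440) = 640 (abundant)


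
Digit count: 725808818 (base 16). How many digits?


725808818 in base 16 = 2B42F6B2
Number of digits = 8

8 digits (base 16)


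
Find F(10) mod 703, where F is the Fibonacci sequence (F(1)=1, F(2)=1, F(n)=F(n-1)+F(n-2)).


F(k) mod 703 for k=1..10:
1, 1, 2, 3, 5, 8, 13, 21, 34, 55
F(10) mod 703 = 55


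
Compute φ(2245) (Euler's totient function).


2245 = 5 × 449
Prime factors: 5, 449
φ(2245) = 2245 × (1-1/5) × (1-1/449)
= 2245 × 4/5 × 448/449 = 1792

φ(2245) = 1792


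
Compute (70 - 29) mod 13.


70 - 29 = 41
41 mod 13 = 2


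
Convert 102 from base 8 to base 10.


102 (base 8) = 66 (decimal)
66 (decimal) = 66 (base 10)


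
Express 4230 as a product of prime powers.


4230 / 2 = 2115
2115 / 3 = 705
705 / 3 = 235
235 / 5 = 47
47 / 47 = 1
4230 = 2 × 3^2 × 5 × 47


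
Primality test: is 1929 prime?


1929 / 3 = 643 (exact division)
1929 is NOT prime.

No, 1929 is not prime


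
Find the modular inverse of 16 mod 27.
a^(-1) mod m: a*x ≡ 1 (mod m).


Use the extended Euclidean algorithm on (27, 16); each row r = 27*s + 16*t:
r=27, s=1, t=0
r=16, s=0, t=1
q=1: r=11, s=1, t=-1   [27*(1) + 16*(-1) = 11]
q=1: r=5, s=-1, t=2   [27*(-1) + 16*(2) = 5]
q=2: r=1, s=3, t=-5   [27*(3) + 16*(-5) = 1]
q=5: r=0, s=-16, t=27   [27*(-16) + 16*(27) = 0]
GCD = 1 with t = -5, so 16*(-5) ≡ 1 (mod 27)
Inverse = -5 mod 27 = 22
Check: 16 * 22 = 352 ≡ 1 (mod 27)

16^(-1) ≡ 22 (mod 27)


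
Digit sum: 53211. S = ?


5 + 3 + 2 + 1 + 1 = 12


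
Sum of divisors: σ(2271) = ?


Divisors of 2271: 1, 3, 757, 2271
Sum = 1 + 3 + 757 + 2271 = 3032

σ(2271) = 3032


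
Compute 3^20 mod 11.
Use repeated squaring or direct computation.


3^1 mod 11 = 3
3^2 mod 11 = 9
3^3 mod 11 = 5
3^4 mod 11 = 4
3^5 mod 11 = 1
3^6 mod 11 = 3
3^7 mod 11 = 9
3^8 mod 11 = 5
3^9 mod 11 = 4
3^10 mod 11 = 1
3^11 mod 11 = 3
3^12 mod 11 = 9
3^13 mod 11 = 5
3^14 mod 11 = 4
3^15 mod 11 = 1
3^16 mod 11 = 3
3^17 mod 11 = 9
3^18 mod 11 = 5
3^19 mod 11 = 4
3^20 mod 11 = 1


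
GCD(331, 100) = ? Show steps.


331 = 3 * 100 + 31
100 = 3 * 31 + 7
31 = 4 * 7 + 3
7 = 2 * 3 + 1
3 = 3 * 1 + 0
GCD = 1


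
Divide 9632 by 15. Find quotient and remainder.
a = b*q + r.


9632 = 15 * 642 + 2
Check: 9630 + 2 = 9632

q = 642, r = 2


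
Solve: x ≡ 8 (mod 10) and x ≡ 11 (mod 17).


M = 10*17 = 170
M1 = M/10 = 17, M2 = M/17 = 10
M1^(-1) mod 10 = 3, M2^(-1) mod 17 = 12
x = 8*17*3 + 11*10*12 = 1728
1728 mod 170 = 28
Check: 28 mod 10 = 8 ✓, 28 mod 17 = 11 ✓

x ≡ 28 (mod 170)


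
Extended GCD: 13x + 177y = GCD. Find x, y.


Tabular extended Euclidean (each row: r = 13*s + 177*t):
r=13, s=1, t=0
r=177, s=0, t=1
q=0: r=13, s=1, t=0   [13*(1) + 177*(0) = 13]
q=13: r=8, s=-13, t=1   [13*(-13) + 177*(1) = 8]
q=1: r=5, s=14, t=-1   [13*(14) + 177*(-1) = 5]
q=1: r=3, s=-27, t=2   [13*(-27) + 177*(2) = 3]
q=1: r=2, s=41, t=-3   [13*(41) + 177*(-3) = 2]
q=1: r=1, s=-68, t=5   [13*(-68) + 177*(5) = 1]
q=2: r=0, s=177, t=-13   [13*(177) + 177*(-13) = 0]
GCD = 1; from the row with r=1: x=-68, y=5
Check: 13*(-68) + 177*(5) = -884 + 885 = 1

GCD = 1, x = -68, y = 5


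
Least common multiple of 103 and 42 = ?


GCD(103, 42) = 1
LCM = 103*42/1 = 4326/1 = 4326

LCM = 4326


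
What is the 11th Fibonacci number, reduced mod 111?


F(k) mod 111 for k=1..11:
1, 1, 2, 3, 5, 8, 13, 21, 34, 55, 89
F(11) mod 111 = 89


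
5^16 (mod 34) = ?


5^1 mod 34 = 5
5^2 mod 34 = 25
5^3 mod 34 = 23
5^4 mod 34 = 13
5^5 mod 34 = 31
5^6 mod 34 = 19
5^7 mod 34 = 27
5^8 mod 34 = 33
5^9 mod 34 = 29
5^10 mod 34 = 9
5^11 mod 34 = 11
5^12 mod 34 = 21
5^13 mod 34 = 3
5^14 mod 34 = 15
5^15 mod 34 = 7
5^16 mod 34 = 1


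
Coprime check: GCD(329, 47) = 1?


Euclidean algorithm:
329 = 7 * 47 + 0
GCD(329, 47) = 47

No, not coprime (GCD = 47)


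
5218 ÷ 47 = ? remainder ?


5218 = 47 * 111 + 1
Check: 5217 + 1 = 5218

q = 111, r = 1


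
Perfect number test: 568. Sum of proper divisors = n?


Proper divisors of 568: 1, 2, 4, 8, 71, 142, 284
Sum = 1 + 2 + 4 + 8 + 71 + 142 + 284 = 512

No, 568 is not perfect (512 ≠ 568)


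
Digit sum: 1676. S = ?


1 + 6 + 7 + 6 = 20


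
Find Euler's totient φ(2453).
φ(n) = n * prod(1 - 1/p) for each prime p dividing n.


2453 = 11 × 223
Prime factors: 11, 223
φ(2453) = 2453 × (1-1/11) × (1-1/223)
= 2453 × 10/11 × 222/223 = 2220

φ(2453) = 2220


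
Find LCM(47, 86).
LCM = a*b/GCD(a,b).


GCD(47, 86) = 1
LCM = 47*86/1 = 4042/1 = 4042

LCM = 4042


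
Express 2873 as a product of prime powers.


2873 / 13 = 221
221 / 13 = 17
17 / 17 = 1
2873 = 13^2 × 17


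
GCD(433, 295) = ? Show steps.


433 = 1 * 295 + 138
295 = 2 * 138 + 19
138 = 7 * 19 + 5
19 = 3 * 5 + 4
5 = 1 * 4 + 1
4 = 4 * 1 + 0
GCD = 1


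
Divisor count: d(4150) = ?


4150 = 2^1 × 5^2 × 83^1
d(4150) = (1+1) × (2+1) × (1+1) = 12

12 divisors


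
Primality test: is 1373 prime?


Check divisors up to sqrt(1373) = 37.0540
No divisors found.
1373 is prime.

Yes, 1373 is prime


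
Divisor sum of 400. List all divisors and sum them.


Divisors of 400: 1, 2, 4, 5, 8, 10, 16, 20, 25, 40, 50, 80, 100, 200, 400
Sum = 1 + 2 + 4 + 5 + 8 + 10 + 16 + 20 + 25 + 40 + 50 + 80 + 100 + 200 + 400 = 961

σ(400) = 961


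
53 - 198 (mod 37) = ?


53 - 198 = -145
-145 mod 37 = 3


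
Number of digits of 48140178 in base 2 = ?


48140178 in base 2 = 10110111101000111110010010
Number of digits = 26

26 digits (base 2)


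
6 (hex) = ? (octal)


6 (base 16) = 6 (decimal)
6 (decimal) = 6 (base 8)


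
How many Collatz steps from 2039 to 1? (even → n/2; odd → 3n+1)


2039 → 6118 → 3059 → 9178 → 4589 → 13768 → 6884 → 3442 → 1721 → 5164 → 2582 → 1291 → 3874 → 1937 → 5812 → 2906 → 1453 → 4360 → 2180 → 1090 → 545 → 1636 → 818 → 409 → 1228 → 614 → 307 → 922 → 461 → 1384 → 692 → 346 → 173 → 520 → 260 → 130 → 65 → 196 → 98 → 49 → 148 → 74 → 37 → 112 → 56 → 28 → 14 → 7 → 22 → 11 → 34 → 17 → 52 → 26 → 13 → 40 → 20 → 10 → 5 → 16 → 8 → 4 → 2 → 1
Total steps = 63

63 steps


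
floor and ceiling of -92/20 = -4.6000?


-92/20 = -4.6000
floor = -5
ceil = -4

floor = -5, ceil = -4


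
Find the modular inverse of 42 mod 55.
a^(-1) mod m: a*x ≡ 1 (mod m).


Use the extended Euclidean algorithm on (55, 42); each row r = 55*s + 42*t:
r=55, s=1, t=0
r=42, s=0, t=1
q=1: r=13, s=1, t=-1   [55*(1) + 42*(-1) = 13]
q=3: r=3, s=-3, t=4   [55*(-3) + 42*(4) = 3]
q=4: r=1, s=13, t=-17   [55*(13) + 42*(-17) = 1]
q=3: r=0, s=-42, t=55   [55*(-42) + 42*(55) = 0]
GCD = 1 with t = -17, so 42*(-17) ≡ 1 (mod 55)
Inverse = -17 mod 55 = 38
Check: 42 * 38 = 1596 ≡ 1 (mod 55)

42^(-1) ≡ 38 (mod 55)


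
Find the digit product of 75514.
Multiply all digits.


7 × 5 × 5 × 1 × 4 = 700


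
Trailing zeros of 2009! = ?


floor(2009/5) = 401
floor(2009/25) = 80
floor(2009/125) = 16
floor(2009/625) = 3
Total = 500

500 trailing zeros


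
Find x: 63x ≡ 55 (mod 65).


GCD(63, 65) = 1, unique solution
a^(-1) mod 65 = 32
x = 32 * 55 mod 65 = 5

x ≡ 5 (mod 65)


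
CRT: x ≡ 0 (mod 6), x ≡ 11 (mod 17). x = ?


M = 6*17 = 102
M1 = M/6 = 17, M2 = M/17 = 6
M1^(-1) mod 6 = 5, M2^(-1) mod 17 = 3
x = 0*17*5 + 11*6*3 = 198
198 mod 102 = 96
Check: 96 mod 6 = 0 ✓, 96 mod 17 = 11 ✓

x ≡ 96 (mod 102)


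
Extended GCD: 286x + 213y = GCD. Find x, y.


Tabular extended Euclidean (each row: r = 286*s + 213*t):
r=286, s=1, t=0
r=213, s=0, t=1
q=1: r=73, s=1, t=-1   [286*(1) + 213*(-1) = 73]
q=2: r=67, s=-2, t=3   [286*(-2) + 213*(3) = 67]
q=1: r=6, s=3, t=-4   [286*(3) + 213*(-4) = 6]
q=11: r=1, s=-35, t=47   [286*(-35) + 213*(47) = 1]
q=6: r=0, s=213, t=-286   [286*(213) + 213*(-286) = 0]
GCD = 1; from the row with r=1: x=-35, y=47
Check: 286*(-35) + 213*(47) = -10010 + 10011 = 1

GCD = 1, x = -35, y = 47


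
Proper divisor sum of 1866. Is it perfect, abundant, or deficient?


Proper divisors: 1, 2, 3, 6, 311, 622, 933
Sum = 1 + 2 + 3 + 6 + 311 + 622 + 933 = 1878
1878 > 1866 → abundant

s(1866) = 1878 (abundant)


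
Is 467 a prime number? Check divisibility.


Check divisors up to sqrt(467) = 21.6102
No divisors found.
467 is prime.

Yes, 467 is prime


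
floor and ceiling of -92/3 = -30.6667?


-92/3 = -30.6667
floor = -31
ceil = -30

floor = -31, ceil = -30


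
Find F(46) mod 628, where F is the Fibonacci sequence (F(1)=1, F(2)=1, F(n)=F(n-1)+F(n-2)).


F(k) mod 628 for k=1..46:
1, 1, 2, 3, 5, 8, 13, 21, 34, 55, 89, 144, 233, 377, 610, 359, 341, 72, 413, 485, 270, 127, 397, 524, 293, 189, 482, 43, 525, 568, 465, 405, 242, 19, 261, 280, 541, 193, 106, 299, 405, 76, 481, 557, 410, 339
F(46) mod 628 = 339


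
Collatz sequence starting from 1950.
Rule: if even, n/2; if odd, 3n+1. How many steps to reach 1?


1950 → 975 → 2926 → 1463 → 4390 → 2195 → 6586 → 3293 → 9880 → 4940 → 2470 → 1235 → 3706 → 1853 → 5560 → 2780 → 1390 → 695 → 2086 → 1043 → 3130 → 1565 → 4696 → 2348 → 1174 → 587 → 1762 → 881 → 2644 → 1322 → 661 → 1984 → 992 → 496 → 248 → 124 → 62 → 31 → 94 → 47 → 142 → 71 → 214 → 107 → 322 → 161 → 484 → 242 → 121 → 364 → 182 → 91 → 274 → 137 → 412 → 206 → 103 → 310 → 155 → 466 → 233 → 700 → 350 → 175 → 526 → 263 → 790 → 395 → 1186 → 593 → 1780 → 890 → 445 → 1336 → 668 → 334 → 167 → 502 → 251 → 754 → 377 → 1132 → 566 → 283 → 850 → 425 → 1276 → 638 → 319 → 958 → 479 → 1438 → 719 → 2158 → 1079 → 3238 → 1619 → 4858 → 2429 → 7288 → 3644 → 1822 → 911 → 2734 → 1367 → 4102 → 2051 → 6154 → 3077 → 9232 → 4616 → 2308 → 1154 → 577 → 1732 → 866 → 433 → 1300 → 650 → 325 → 976 → 488 → 244 → 122 → 61 → 184 → 92 → 46 → 23 → 70 → 35 → 106 → 53 → 160 → 80 → 40 → 20 → 10 → 5 → 16 → 8 → 4 → 2 → 1
Total steps = 143

143 steps
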